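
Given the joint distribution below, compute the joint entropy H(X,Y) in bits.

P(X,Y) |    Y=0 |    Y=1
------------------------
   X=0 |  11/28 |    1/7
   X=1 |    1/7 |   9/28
1.8580 bits

Joint entropy is H(X,Y) = -Σ_{x,y} p(x,y) log p(x,y).

Summing over all non-zero entries:
H(X,Y) = -[11/28·log_2(11/28) + 1/7·log_2(1/7) + 1/7·log_2(1/7) + 9/28·log_2(9/28)]
H(X,Y) = 1.8580 bits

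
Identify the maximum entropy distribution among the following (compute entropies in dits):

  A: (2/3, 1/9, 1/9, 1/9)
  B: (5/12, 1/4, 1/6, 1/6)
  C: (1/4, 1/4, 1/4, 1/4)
C

For a discrete distribution over n outcomes, entropy is maximized by the uniform distribution.

Computing entropies:
H(A) = 0.4355 dits
H(B) = 0.5683 dits
H(C) = 0.6021 dits

The uniform distribution (where all probabilities equal 1/4) achieves the maximum entropy of log_10(4) = 0.6021 dits.

Distribution C has the highest entropy.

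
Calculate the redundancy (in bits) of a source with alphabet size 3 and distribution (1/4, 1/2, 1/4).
0.0850 bits

Redundancy measures how far a source is from maximum entropy:
R = H_max - H(X)

Maximum entropy for 3 symbols: H_max = log_2(3) = 1.5850 bits
Actual entropy: H(X) = 1.5000 bits
Redundancy: R = 1.5850 - 1.5000 = 0.0850 bits

This redundancy represents potential for compression: the source could be compressed by 0.0850 bits per symbol.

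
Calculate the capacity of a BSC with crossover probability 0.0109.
0.9133 bits

For a binary symmetric channel (BSC) with error probability p:
Capacity C = 1 - H(p) bits per symbol

where H(p) = -p log₂(p) - (1-p) log₂(1-p) is the binary entropy function.

H(0.0109) = 0.0867 bits
C = 1 - 0.0867 = 0.9133 bits per symbol

This means we can reliably transmit up to 0.9133 bits of information per channel use.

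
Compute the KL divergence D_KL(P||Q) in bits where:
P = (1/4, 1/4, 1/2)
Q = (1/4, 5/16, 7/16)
0.0158 bits

KL divergence: D_KL(P||Q) = Σ p(x) log(p(x)/q(x))

Computing term by term:
  x=0: 1/4 × log_2[(1/4)/(1/4)] = 1/4 × 0.0000 = 0.0000
  x=1: 1/4 × log_2[(1/4)/(5/16)] = 1/4 × -0.3219 = -0.0805
  x=2: 1/2 × log_2[(1/2)/(7/16)] = 1/2 × 0.1926 = 0.0963

D_KL(P||Q) = 0.0158 bits

Note: KL divergence is always non-negative and equals 0 iff P = Q.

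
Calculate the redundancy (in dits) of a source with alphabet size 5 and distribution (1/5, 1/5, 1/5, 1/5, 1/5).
0.0000 dits

Redundancy measures how far a source is from maximum entropy:
R = H_max - H(X)

Maximum entropy for 5 symbols: H_max = log_10(5) = 0.6990 dits
Actual entropy: H(X) = 0.6990 dits
Redundancy: R = 0.6990 - 0.6990 = 0.0000 dits

This redundancy represents potential for compression: the source could be compressed by 0.0000 dits per symbol.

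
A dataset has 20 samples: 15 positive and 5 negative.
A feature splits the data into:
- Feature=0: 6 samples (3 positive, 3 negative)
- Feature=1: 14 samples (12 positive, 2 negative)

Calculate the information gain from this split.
0.0971 bits

Information Gain = H(Y) - H(Y|Feature)

Before split:
P(positive) = 15/20 = 0.7500
H(Y) = 0.8113 bits

After split:
Feature=0: H = 1.0000 bits (weight = 6/20)
Feature=1: H = 0.5917 bits (weight = 14/20)
H(Y|Feature) = (6/20)×1.0000 + (14/20)×0.5917 = 0.7142 bits

Information Gain = 0.8113 - 0.7142 = 0.0971 bits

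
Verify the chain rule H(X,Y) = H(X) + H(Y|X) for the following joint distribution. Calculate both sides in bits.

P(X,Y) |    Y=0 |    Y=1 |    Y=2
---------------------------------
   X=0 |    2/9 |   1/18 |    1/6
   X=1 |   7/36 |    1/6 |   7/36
H(X,Y) = 2.4943, H(X) = 0.9911, H(Y|X) = 1.5032 (all in bits)

Chain rule: H(X,Y) = H(X) + H(Y|X)

Left side — joint entropy directly:
H(X,Y) = -Σ p(x,y) log p(x,y) = 2.4943 bits

Right side — compute H(Y|X) from the conditional distributions:
P(X) = (4/9, 5/9), so H(X) = 0.9911 bits
H(Y|X) = Σ_x P(X=x) · H(Y|X=x):
  P(Y|X=0) = (1/2, 1/8, 3/8), H(Y|X=0) = 1.4056, weight P(X=0) = 4/9
  P(Y|X=1) = (7/20, 3/10, 7/20), H(Y|X=1) = 1.5813, weight P(X=1) = 5/9
H(Y|X) = 1.5032 bits

H(X) + H(Y|X) = 0.9911 + 1.5032 = 2.4943 bits

Both sides equal 2.4943 bits. ✓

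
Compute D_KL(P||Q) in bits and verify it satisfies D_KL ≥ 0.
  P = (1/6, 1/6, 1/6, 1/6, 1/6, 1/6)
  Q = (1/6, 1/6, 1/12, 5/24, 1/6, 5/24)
0.0594 bits

KL divergence satisfies the Gibbs inequality: D_KL(P||Q) ≥ 0 for all distributions P, Q.

D_KL(P||Q) = Σ p(x) log(p(x)/q(x))
Term by term:
  x=0: 1/6 × log_2[(1/6)/(1/6)] = 0.0000
  x=1: 1/6 × log_2[(1/6)/(1/6)] = 0.0000
  x=2: 1/6 × log_2[(1/6)/(1/12)] = 0.1667
  x=3: 1/6 × log_2[(1/6)/(5/24)] = -0.0537
  x=4: 1/6 × log_2[(1/6)/(1/6)] = 0.0000
  x=5: 1/6 × log_2[(1/6)/(5/24)] = -0.0537
D_KL(P||Q) = 0.0594 bits

D_KL(P||Q) = 0.0594 ≥ 0 ✓

This non-negativity is a fundamental property: relative entropy cannot be negative because it measures how different Q is from P.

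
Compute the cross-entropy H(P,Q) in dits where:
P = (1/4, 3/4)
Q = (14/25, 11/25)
0.3304 dits

Cross-entropy: H(P,Q) = -Σ p(x) log q(x)

Alternatively: H(P,Q) = H(P) + D_KL(P||Q)
H(P) = 0.2442 dits
D_KL(P||Q) = 0.0861 dits

H(P,Q) = 0.2442 + 0.0861 = 0.3304 dits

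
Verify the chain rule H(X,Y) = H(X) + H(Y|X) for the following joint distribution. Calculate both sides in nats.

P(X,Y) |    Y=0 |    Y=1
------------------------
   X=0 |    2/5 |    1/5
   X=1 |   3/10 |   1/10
H(X,Y) = 1.2799, H(X) = 0.6730, H(Y|X) = 0.6068 (all in nats)

Chain rule: H(X,Y) = H(X) + H(Y|X)

Left side — joint entropy directly:
H(X,Y) = -Σ p(x,y) log p(x,y) = 1.2799 nats

Right side — compute H(Y|X) from the conditional distributions:
P(X) = (3/5, 2/5), so H(X) = 0.6730 nats
H(Y|X) = Σ_x P(X=x) · H(Y|X=x):
  P(Y|X=0) = (2/3, 1/3), H(Y|X=0) = 0.6365, weight P(X=0) = 3/5
  P(Y|X=1) = (3/4, 1/4), H(Y|X=1) = 0.5623, weight P(X=1) = 2/5
H(Y|X) = 0.6068 nats

H(X) + H(Y|X) = 0.6730 + 0.6068 = 1.2799 nats

Both sides equal 1.2799 nats. ✓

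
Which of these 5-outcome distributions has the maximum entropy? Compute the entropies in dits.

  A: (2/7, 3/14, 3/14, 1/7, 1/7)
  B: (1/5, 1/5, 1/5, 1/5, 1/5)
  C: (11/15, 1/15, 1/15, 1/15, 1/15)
B

For a discrete distribution over n outcomes, entropy is maximized by the uniform distribution.

Computing entropies:
H(A) = 0.6836 dits
H(B) = 0.6990 dits
H(C) = 0.4124 dits

The uniform distribution (where all probabilities equal 1/5) achieves the maximum entropy of log_10(5) = 0.6990 dits.

Distribution B has the highest entropy.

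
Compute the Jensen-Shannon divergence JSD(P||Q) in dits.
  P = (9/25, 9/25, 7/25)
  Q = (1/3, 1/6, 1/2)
0.0148 dits

Jensen-Shannon divergence is:
JSD(P||Q) = 0.5 × D_KL(P||M) + 0.5 × D_KL(Q||M)
where M = 0.5 × (P + Q) is the mixture distribution.

M = 0.5 × (9/25, 9/25, 7/25) + 0.5 × (1/3, 1/6, 1/2) = (0.346667, 0.263333, 0.39)

D_KL(P||M) = 0.0145 dits
D_KL(Q||M) = 0.0152 dits

JSD(P||Q) = 0.5 × 0.0145 + 0.5 × 0.0152 = 0.0148 dits

Unlike KL divergence, JSD is symmetric and bounded: 0 ≤ JSD ≤ log(2).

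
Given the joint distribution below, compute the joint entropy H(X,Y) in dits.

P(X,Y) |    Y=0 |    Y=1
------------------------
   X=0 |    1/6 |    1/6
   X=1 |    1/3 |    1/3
0.5775 dits

Joint entropy is H(X,Y) = -Σ_{x,y} p(x,y) log p(x,y).

Summing over all non-zero entries:
H(X,Y) = -[1/6·log_10(1/6) + 1/6·log_10(1/6) + 1/3·log_10(1/3) + 1/3·log_10(1/3)]
H(X,Y) = 0.5775 dits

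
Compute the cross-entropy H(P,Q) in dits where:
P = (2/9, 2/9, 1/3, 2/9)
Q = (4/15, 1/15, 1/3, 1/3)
0.6540 dits

Cross-entropy: H(P,Q) = -Σ p(x) log q(x)

Alternatively: H(P,Q) = H(P) + D_KL(P||Q)
H(P) = 0.5945 dits
D_KL(P||Q) = 0.0595 dits

H(P,Q) = 0.5945 + 0.0595 = 0.6540 dits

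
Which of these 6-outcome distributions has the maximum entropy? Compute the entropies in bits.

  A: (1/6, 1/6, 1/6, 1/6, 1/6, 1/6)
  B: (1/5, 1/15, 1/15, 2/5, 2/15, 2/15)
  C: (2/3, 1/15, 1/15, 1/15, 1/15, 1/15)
A

For a discrete distribution over n outcomes, entropy is maximized by the uniform distribution.

Computing entropies:
H(A) = 2.5850 bits
H(B) = 2.2892 bits
H(C) = 1.6923 bits

The uniform distribution (where all probabilities equal 1/6) achieves the maximum entropy of log_2(6) = 2.5850 bits.

Distribution A has the highest entropy.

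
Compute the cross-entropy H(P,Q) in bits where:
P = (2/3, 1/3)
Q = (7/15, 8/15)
1.0353 bits

Cross-entropy: H(P,Q) = -Σ p(x) log q(x)

Alternatively: H(P,Q) = H(P) + D_KL(P||Q)
H(P) = 0.9183 bits
D_KL(P||Q) = 0.1170 bits

H(P,Q) = 0.9183 + 0.1170 = 1.0353 bits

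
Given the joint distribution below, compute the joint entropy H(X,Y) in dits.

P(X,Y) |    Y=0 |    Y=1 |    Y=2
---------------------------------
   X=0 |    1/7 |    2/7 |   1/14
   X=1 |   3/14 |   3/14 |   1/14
0.7266 dits

Joint entropy is H(X,Y) = -Σ_{x,y} p(x,y) log p(x,y).

Summing over all non-zero entries:
H(X,Y) = -[1/7·log_10(1/7) + 2/7·log_10(2/7) + 1/14·log_10(1/14) + 3/14·log_10(3/14) + 3/14·log_10(3/14) + 1/14·log_10(1/14)]
H(X,Y) = 0.7266 dits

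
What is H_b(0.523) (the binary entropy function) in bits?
0.9985 bits

The binary entropy function is:
H(p) = -p log(p) - (1-p) log(1-p)

H(0.523) = -0.523 × log_2(0.523) - 0.477 × log_2(0.477)
H(0.523) = 0.9985 bits

Note: Binary entropy is maximized at p=0.5 (H=1 bit) and minimized at p=0 or p=1 (H=0).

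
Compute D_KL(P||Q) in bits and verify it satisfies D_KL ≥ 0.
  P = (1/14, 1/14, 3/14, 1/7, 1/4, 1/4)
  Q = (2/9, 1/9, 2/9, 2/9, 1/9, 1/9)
0.3202 bits

KL divergence satisfies the Gibbs inequality: D_KL(P||Q) ≥ 0 for all distributions P, Q.

D_KL(P||Q) = Σ p(x) log(p(x)/q(x))
Term by term:
  x=0: 1/14 × log_2[(1/14)/(2/9)] = -0.1170
  x=1: 1/14 × log_2[(1/14)/(1/9)] = -0.0455
  x=2: 3/14 × log_2[(3/14)/(2/9)] = -0.0112
  x=3: 1/7 × log_2[(1/7)/(2/9)] = -0.0911
  x=4: 1/4 × log_2[(1/4)/(1/9)] = 0.2925
  x=5: 1/4 × log_2[(1/4)/(1/9)] = 0.2925
D_KL(P||Q) = 0.3202 bits

D_KL(P||Q) = 0.3202 ≥ 0 ✓

This non-negativity is a fundamental property: relative entropy cannot be negative because it measures how different Q is from P.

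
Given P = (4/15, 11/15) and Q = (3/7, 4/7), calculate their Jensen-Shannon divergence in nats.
0.0145 nats

Jensen-Shannon divergence is:
JSD(P||Q) = 0.5 × D_KL(P||M) + 0.5 × D_KL(Q||M)
where M = 0.5 × (P + Q) is the mixture distribution.

M = 0.5 × (4/15, 11/15) + 0.5 × (3/7, 4/7) = (0.347619, 0.652381)

D_KL(P||M) = 0.0151 nats
D_KL(Q||M) = 0.0140 nats

JSD(P||Q) = 0.5 × 0.0151 + 0.5 × 0.0140 = 0.0145 nats

Unlike KL divergence, JSD is symmetric and bounded: 0 ≤ JSD ≤ log(2).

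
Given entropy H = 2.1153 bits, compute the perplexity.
4.3328

Perplexity is 2^H (or exp(H) for natural log).

H = 2.1153 bits
Perplexity = 2^2.1153 = 4.3328

Interpretation: The model's uncertainty is equivalent to choosing uniformly among 4.3 options.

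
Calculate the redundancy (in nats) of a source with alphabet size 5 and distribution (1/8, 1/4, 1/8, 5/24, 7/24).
0.0568 nats

Redundancy measures how far a source is from maximum entropy:
R = H_max - H(X)

Maximum entropy for 5 symbols: H_max = log_e(5) = 1.6094 nats
Actual entropy: H(X) = 1.5526 nats
Redundancy: R = 1.6094 - 1.5526 = 0.0568 nats

This redundancy represents potential for compression: the source could be compressed by 0.0568 nats per symbol.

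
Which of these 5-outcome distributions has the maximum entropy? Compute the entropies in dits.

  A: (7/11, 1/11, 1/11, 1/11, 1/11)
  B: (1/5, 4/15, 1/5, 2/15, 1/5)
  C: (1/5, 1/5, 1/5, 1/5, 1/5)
C

For a discrete distribution over n outcomes, entropy is maximized by the uniform distribution.

Computing entropies:
H(A) = 0.5036 dits
H(B) = 0.6891 dits
H(C) = 0.6990 dits

The uniform distribution (where all probabilities equal 1/5) achieves the maximum entropy of log_10(5) = 0.6990 dits.

Distribution C has the highest entropy.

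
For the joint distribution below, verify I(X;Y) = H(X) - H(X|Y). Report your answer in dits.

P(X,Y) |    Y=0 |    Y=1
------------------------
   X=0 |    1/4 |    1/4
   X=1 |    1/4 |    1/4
I(X;Y) = 0.0000 dits

Mutual information has multiple equivalent forms:
- I(X;Y) = H(X) - H(X|Y)
- I(X;Y) = H(Y) - H(Y|X)
- I(X;Y) = H(X) + H(Y) - H(X,Y)

Computing all quantities:
H(X) = 0.3010, H(Y) = 0.3010, H(X,Y) = 0.6021
H(X|Y) = 0.3010, H(Y|X) = 0.3010

Verification:
H(X) - H(X|Y) = 0.3010 - 0.3010 = 0.0000
H(Y) - H(Y|X) = 0.3010 - 0.3010 = 0.0000
H(X) + H(Y) - H(X,Y) = 0.3010 + 0.3010 - 0.6021 = 0.0000

All forms give I(X;Y) = 0.0000 dits. ✓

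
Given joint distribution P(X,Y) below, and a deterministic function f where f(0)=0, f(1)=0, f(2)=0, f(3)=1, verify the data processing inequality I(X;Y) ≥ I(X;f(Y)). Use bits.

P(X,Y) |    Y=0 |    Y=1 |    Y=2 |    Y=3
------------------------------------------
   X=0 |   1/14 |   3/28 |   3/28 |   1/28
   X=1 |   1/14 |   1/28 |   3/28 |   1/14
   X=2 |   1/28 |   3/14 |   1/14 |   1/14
I(X;Y) = 0.1200, I(X;f(Y)) = 0.0147, inequality holds: 0.1200 ≥ 0.0147

Data Processing Inequality: For any Markov chain X → Y → Z, we have I(X;Y) ≥ I(X;Z).

Here Z = f(Y) is a deterministic function of Y, forming X → Y → Z.

Original I(X;Y) = 0.1200 bits

After applying f:
P(X,Z) where Z=f(Y):
- P(X,Z=0) = P(X,Y=0) + P(X,Y=1) + P(X,Y=2)
- P(X,Z=1) = P(X,Y=3)

I(X;Z) = I(X;f(Y)) = 0.0147 bits

Verification: 0.1200 ≥ 0.0147 ✓

Information cannot be created by processing; the function f can only lose information about X.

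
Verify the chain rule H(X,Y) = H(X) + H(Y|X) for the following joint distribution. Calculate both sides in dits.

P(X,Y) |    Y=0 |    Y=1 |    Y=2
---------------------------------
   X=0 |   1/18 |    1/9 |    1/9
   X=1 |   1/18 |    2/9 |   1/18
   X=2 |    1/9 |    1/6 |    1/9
H(X,Y) = 0.9082, H(X) = 0.4731, H(Y|X) = 0.4351 (all in dits)

Chain rule: H(X,Y) = H(X) + H(Y|X)

Left side — joint entropy directly:
H(X,Y) = -Σ p(x,y) log p(x,y) = 0.9082 dits

Right side — compute H(Y|X) from the conditional distributions:
P(X) = (5/18, 1/3, 7/18), so H(X) = 0.4731 dits
H(Y|X) = Σ_x P(X=x) · H(Y|X=x):
  P(Y|X=0) = (1/5, 2/5, 2/5), H(Y|X=0) = 0.4581, weight P(X=0) = 5/18
  P(Y|X=1) = (1/6, 2/3, 1/6), H(Y|X=1) = 0.3768, weight P(X=1) = 1/3
  P(Y|X=2) = (2/7, 3/7, 2/7), H(Y|X=2) = 0.4686, weight P(X=2) = 7/18
H(Y|X) = 0.4351 dits

H(X) + H(Y|X) = 0.4731 + 0.4351 = 0.9082 dits

Both sides equal 0.9082 dits. ✓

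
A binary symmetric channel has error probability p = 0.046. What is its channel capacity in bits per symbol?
0.7308 bits

For a binary symmetric channel (BSC) with error probability p:
Capacity C = 1 - H(p) bits per symbol

where H(p) = -p log₂(p) - (1-p) log₂(1-p) is the binary entropy function.

H(0.046) = 0.2692 bits
C = 1 - 0.2692 = 0.7308 bits per symbol

This means we can reliably transmit up to 0.7308 bits of information per channel use.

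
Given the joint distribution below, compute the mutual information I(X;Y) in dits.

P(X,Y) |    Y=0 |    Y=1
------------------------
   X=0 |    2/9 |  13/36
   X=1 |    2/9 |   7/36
0.0050 dits

Mutual information: I(X;Y) = H(X) + H(Y) - H(X,Y)

Marginals:
P(X) = (7/12, 5/12), H(X) = 0.2950 dits
P(Y) = (4/9, 5/9), H(Y) = 0.2983 dits

Joint entropy: H(X,Y) = 0.5883 dits

I(X;Y) = 0.2950 + 0.2983 - 0.5883 = 0.0050 dits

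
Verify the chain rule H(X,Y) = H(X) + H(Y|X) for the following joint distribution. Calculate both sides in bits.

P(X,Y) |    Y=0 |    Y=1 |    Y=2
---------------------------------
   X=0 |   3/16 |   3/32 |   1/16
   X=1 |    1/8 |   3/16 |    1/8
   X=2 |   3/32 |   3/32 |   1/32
H(X,Y) = 3.0224, H(X) = 1.5310, H(Y|X) = 1.4914 (all in bits)

Chain rule: H(X,Y) = H(X) + H(Y|X)

Left side — joint entropy directly:
H(X,Y) = -Σ p(x,y) log p(x,y) = 3.0224 bits

Right side — compute H(Y|X) from the conditional distributions:
P(X) = (11/32, 7/16, 7/32), so H(X) = 1.5310 bits
H(Y|X) = Σ_x P(X=x) · H(Y|X=x):
  P(Y|X=0) = (6/11, 3/11, 2/11), H(Y|X=0) = 1.4354, weight P(X=0) = 11/32
  P(Y|X=1) = (2/7, 3/7, 2/7), H(Y|X=1) = 1.5567, weight P(X=1) = 7/16
  P(Y|X=2) = (3/7, 3/7, 1/7), H(Y|X=2) = 1.4488, weight P(X=2) = 7/32
H(Y|X) = 1.4914 bits

H(X) + H(Y|X) = 1.5310 + 1.4914 = 3.0224 bits

Both sides equal 3.0224 bits. ✓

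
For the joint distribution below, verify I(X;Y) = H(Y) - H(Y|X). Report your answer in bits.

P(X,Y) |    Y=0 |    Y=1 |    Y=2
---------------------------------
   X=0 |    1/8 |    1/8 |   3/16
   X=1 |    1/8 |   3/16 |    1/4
I(X;Y) = 0.0042 bits

Mutual information has multiple equivalent forms:
- I(X;Y) = H(X) - H(X|Y)
- I(X;Y) = H(Y) - H(Y|X)
- I(X;Y) = H(X) + H(Y) - H(X,Y)

Computing all quantities:
H(X) = 0.9887, H(Y) = 1.5462, H(X,Y) = 2.5306
H(X|Y) = 0.9845, H(Y|X) = 1.5419

Verification:
H(X) - H(X|Y) = 0.9887 - 0.9845 = 0.0042
H(Y) - H(Y|X) = 1.5462 - 1.5419 = 0.0042
H(X) + H(Y) - H(X,Y) = 0.9887 + 1.5462 - 2.5306 = 0.0042

All forms give I(X;Y) = 0.0042 bits. ✓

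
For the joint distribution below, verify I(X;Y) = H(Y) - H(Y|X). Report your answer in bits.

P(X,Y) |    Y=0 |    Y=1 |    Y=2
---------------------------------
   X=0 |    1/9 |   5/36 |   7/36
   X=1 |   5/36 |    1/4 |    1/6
I(X;Y) = 0.0181 bits

Mutual information has multiple equivalent forms:
- I(X;Y) = H(X) - H(X|Y)
- I(X;Y) = H(Y) - H(Y|X)
- I(X;Y) = H(X) + H(Y) - H(X,Y)

Computing all quantities:
H(X) = 0.9911, H(Y) = 1.5605, H(X,Y) = 2.5335
H(X|Y) = 0.9730, H(Y|X) = 1.5425

Verification:
H(X) - H(X|Y) = 0.9911 - 0.9730 = 0.0181
H(Y) - H(Y|X) = 1.5605 - 1.5425 = 0.0181
H(X) + H(Y) - H(X,Y) = 0.9911 + 1.5605 - 2.5335 = 0.0181

All forms give I(X;Y) = 0.0181 bits. ✓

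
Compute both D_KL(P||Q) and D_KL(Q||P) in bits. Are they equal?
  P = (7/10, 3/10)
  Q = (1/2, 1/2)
D_KL(P||Q) = 0.1187, D_KL(Q||P) = 0.1258

KL divergence is not symmetric: D_KL(P||Q) ≠ D_KL(Q||P) in general.

D_KL(P||Q) = 0.1187 bits
D_KL(Q||P) = 0.1258 bits

No, they are not equal!

This asymmetry is why KL divergence is not a true distance metric.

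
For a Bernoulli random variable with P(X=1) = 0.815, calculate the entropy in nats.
0.4789 nats

The binary entropy function is:
H(p) = -p log(p) - (1-p) log(1-p)

H(0.815) = -0.815 × log_e(0.815) - 0.185 × log_e(0.185)
H(0.815) = 0.4789 nats

Note: Binary entropy is maximized at p=0.5 (H=1 bit) and minimized at p=0 or p=1 (H=0).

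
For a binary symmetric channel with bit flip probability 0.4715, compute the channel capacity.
0.0023 bits

For a binary symmetric channel (BSC) with error probability p:
Capacity C = 1 - H(p) bits per symbol

where H(p) = -p log₂(p) - (1-p) log₂(1-p) is the binary entropy function.

H(0.4715) = 0.9977 bits
C = 1 - 0.9977 = 0.0023 bits per symbol

This means we can reliably transmit up to 0.0023 bits of information per channel use.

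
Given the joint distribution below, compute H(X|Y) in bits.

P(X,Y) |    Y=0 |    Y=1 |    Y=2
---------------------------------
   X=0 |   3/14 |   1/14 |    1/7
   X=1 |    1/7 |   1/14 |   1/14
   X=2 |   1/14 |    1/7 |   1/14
1.4825 bits

Using the chain rule: H(X|Y) = H(X,Y) - H(Y)

First, compute H(X,Y) = 3.0391 bits

Marginal P(Y) = (3/7, 2/7, 2/7)
H(Y) = 1.5567 bits

H(X|Y) = H(X,Y) - H(Y) = 3.0391 - 1.5567 = 1.4825 bits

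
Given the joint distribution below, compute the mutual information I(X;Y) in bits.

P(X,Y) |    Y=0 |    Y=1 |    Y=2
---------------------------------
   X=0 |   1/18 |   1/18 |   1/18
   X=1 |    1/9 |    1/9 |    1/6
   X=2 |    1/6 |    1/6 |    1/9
0.0215 bits

Mutual information: I(X;Y) = H(X) + H(Y) - H(X,Y)

Marginals:
P(X) = (1/6, 7/18, 4/9), H(X) = 1.4807 bits
P(Y) = (1/3, 1/3, 1/3), H(Y) = 1.5850 bits

Joint entropy: H(X,Y) = 3.0441 bits

I(X;Y) = 1.4807 + 1.5850 - 3.0441 = 0.0215 bits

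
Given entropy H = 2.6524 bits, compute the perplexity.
6.2871

Perplexity is 2^H (or exp(H) for natural log).

H = 2.6524 bits
Perplexity = 2^2.6524 = 6.2871

Interpretation: The model's uncertainty is equivalent to choosing uniformly among 6.3 options.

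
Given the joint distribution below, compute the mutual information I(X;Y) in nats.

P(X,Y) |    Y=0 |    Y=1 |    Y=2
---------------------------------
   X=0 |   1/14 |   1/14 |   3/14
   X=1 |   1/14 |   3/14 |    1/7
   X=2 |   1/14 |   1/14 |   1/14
0.0527 nats

Mutual information: I(X;Y) = H(X) + H(Y) - H(X,Y)

Marginals:
P(X) = (5/14, 3/7, 3/14), H(X) = 1.0609 nats
P(Y) = (3/14, 5/14, 3/7), H(Y) = 1.0609 nats

Joint entropy: H(X,Y) = 2.0692 nats

I(X;Y) = 1.0609 + 1.0609 - 2.0692 = 0.0527 nats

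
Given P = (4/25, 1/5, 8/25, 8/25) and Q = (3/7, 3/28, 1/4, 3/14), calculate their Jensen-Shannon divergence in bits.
0.0669 bits

Jensen-Shannon divergence is:
JSD(P||Q) = 0.5 × D_KL(P||M) + 0.5 × D_KL(Q||M)
where M = 0.5 × (P + Q) is the mixture distribution.

M = 0.5 × (4/25, 1/5, 8/25, 8/25) + 0.5 × (3/7, 3/28, 1/4, 3/14) = (0.294286, 0.153571, 0.285, 0.267143)

D_KL(P||M) = 0.0724 bits
D_KL(Q||M) = 0.0614 bits

JSD(P||Q) = 0.5 × 0.0724 + 0.5 × 0.0614 = 0.0669 bits

Unlike KL divergence, JSD is symmetric and bounded: 0 ≤ JSD ≤ log(2).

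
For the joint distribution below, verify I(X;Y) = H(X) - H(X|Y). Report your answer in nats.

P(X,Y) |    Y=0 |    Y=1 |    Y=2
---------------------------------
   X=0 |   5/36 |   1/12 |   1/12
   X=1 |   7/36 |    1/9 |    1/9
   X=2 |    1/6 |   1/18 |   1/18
I(X;Y) = 0.0078 nats

Mutual information has multiple equivalent forms:
- I(X;Y) = H(X) - H(X|Y)
- I(X;Y) = H(Y) - H(Y|X)
- I(X;Y) = H(X) + H(Y) - H(X,Y)

Computing all quantities:
H(X) = 1.0829, H(Y) = 1.0397, H(X,Y) = 2.1148
H(X|Y) = 1.0751, H(Y|X) = 1.0319

Verification:
H(X) - H(X|Y) = 1.0829 - 1.0751 = 0.0078
H(Y) - H(Y|X) = 1.0397 - 1.0319 = 0.0078
H(X) + H(Y) - H(X,Y) = 1.0829 + 1.0397 - 2.1148 = 0.0078

All forms give I(X;Y) = 0.0078 nats. ✓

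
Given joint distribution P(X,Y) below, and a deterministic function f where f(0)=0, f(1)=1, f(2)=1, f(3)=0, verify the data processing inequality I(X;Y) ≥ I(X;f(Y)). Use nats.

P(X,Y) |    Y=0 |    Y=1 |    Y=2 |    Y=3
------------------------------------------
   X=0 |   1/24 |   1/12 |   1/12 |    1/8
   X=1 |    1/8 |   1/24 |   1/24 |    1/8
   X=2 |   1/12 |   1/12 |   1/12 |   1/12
I(X;Y) = 0.0455, I(X;f(Y)) = 0.0297, inequality holds: 0.0455 ≥ 0.0297

Data Processing Inequality: For any Markov chain X → Y → Z, we have I(X;Y) ≥ I(X;Z).

Here Z = f(Y) is a deterministic function of Y, forming X → Y → Z.

Original I(X;Y) = 0.0455 nats

After applying f:
P(X,Z) where Z=f(Y):
- P(X,Z=0) = P(X,Y=0) + P(X,Y=3)
- P(X,Z=1) = P(X,Y=1) + P(X,Y=2)

I(X;Z) = I(X;f(Y)) = 0.0297 nats

Verification: 0.0455 ≥ 0.0297 ✓

Information cannot be created by processing; the function f can only lose information about X.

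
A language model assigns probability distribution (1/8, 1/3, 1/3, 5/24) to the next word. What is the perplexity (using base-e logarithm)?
3.7402

Perplexity is e^H (or exp(H) for natural log).

First, H = -Σ p log p = 1.3191 nats
Perplexity = e^1.3191 = 3.7402

Interpretation: The model's uncertainty is equivalent to choosing uniformly among 3.7 options.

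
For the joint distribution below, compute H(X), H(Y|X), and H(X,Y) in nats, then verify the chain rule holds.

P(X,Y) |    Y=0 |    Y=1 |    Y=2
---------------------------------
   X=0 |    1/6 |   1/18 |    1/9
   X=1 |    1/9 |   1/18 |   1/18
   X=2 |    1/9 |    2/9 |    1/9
H(X,Y) = 2.0911, H(X) = 1.0609, H(Y|X) = 1.0303 (all in nats)

Chain rule: H(X,Y) = H(X) + H(Y|X)

Left side — joint entropy directly:
H(X,Y) = -Σ p(x,y) log p(x,y) = 2.0911 nats

Right side — compute H(Y|X) from the conditional distributions:
P(X) = (1/3, 2/9, 4/9), so H(X) = 1.0609 nats
H(Y|X) = Σ_x P(X=x) · H(Y|X=x):
  P(Y|X=0) = (1/2, 1/6, 1/3), H(Y|X=0) = 1.0114, weight P(X=0) = 1/3
  P(Y|X=1) = (1/2, 1/4, 1/4), H(Y|X=1) = 1.0397, weight P(X=1) = 2/9
  P(Y|X=2) = (1/4, 1/2, 1/4), H(Y|X=2) = 1.0397, weight P(X=2) = 4/9
H(Y|X) = 1.0303 nats

H(X) + H(Y|X) = 1.0609 + 1.0303 = 2.0911 nats

Both sides equal 2.0911 nats. ✓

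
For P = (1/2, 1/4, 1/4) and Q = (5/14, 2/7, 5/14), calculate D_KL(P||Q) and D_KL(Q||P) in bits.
D_KL(P||Q) = 0.0659, D_KL(Q||P) = 0.0655

KL divergence is not symmetric: D_KL(P||Q) ≠ D_KL(Q||P) in general.

D_KL(P||Q) = 0.0659 bits
D_KL(Q||P) = 0.0655 bits

No, they are not equal!

This asymmetry is why KL divergence is not a true distance metric.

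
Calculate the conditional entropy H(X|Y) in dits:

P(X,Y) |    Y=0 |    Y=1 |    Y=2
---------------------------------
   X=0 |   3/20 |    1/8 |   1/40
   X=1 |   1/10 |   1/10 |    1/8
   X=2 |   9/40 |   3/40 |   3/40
0.4477 dits

Using the chain rule: H(X|Y) = H(X,Y) - H(Y)

First, compute H(X,Y) = 0.9039 dits

Marginal P(Y) = (19/40, 3/10, 9/40)
H(Y) = 0.4562 dits

H(X|Y) = H(X,Y) - H(Y) = 0.9039 - 0.4562 = 0.4477 dits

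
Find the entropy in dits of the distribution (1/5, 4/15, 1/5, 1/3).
0.5917 dits

Shannon entropy is H(X) = -Σ p(x) log p(x).

For P = (1/5, 4/15, 1/5, 1/3):
H = -1/5 × log_10(1/5) -4/15 × log_10(4/15) -1/5 × log_10(1/5) -1/3 × log_10(1/3)
H = 0.5917 dits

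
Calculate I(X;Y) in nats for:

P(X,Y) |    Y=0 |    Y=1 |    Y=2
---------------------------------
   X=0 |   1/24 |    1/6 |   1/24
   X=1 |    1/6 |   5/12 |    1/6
0.0048 nats

Mutual information: I(X;Y) = H(X) + H(Y) - H(X,Y)

Marginals:
P(X) = (1/4, 3/4), H(X) = 0.5623 nats
P(Y) = (5/24, 7/12, 5/24), H(Y) = 0.9680 nats

Joint entropy: H(X,Y) = 1.5255 nats

I(X;Y) = 0.5623 + 0.9680 - 1.5255 = 0.0048 nats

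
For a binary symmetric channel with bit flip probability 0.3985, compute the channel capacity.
0.0299 bits

For a binary symmetric channel (BSC) with error probability p:
Capacity C = 1 - H(p) bits per symbol

where H(p) = -p log₂(p) - (1-p) log₂(1-p) is the binary entropy function.

H(0.3985) = 0.9701 bits
C = 1 - 0.9701 = 0.0299 bits per symbol

This means we can reliably transmit up to 0.0299 bits of information per channel use.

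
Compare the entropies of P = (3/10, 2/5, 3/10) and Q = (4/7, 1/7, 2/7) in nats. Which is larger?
P

Computing entropies in nats:
H(P) = 1.0889
H(Q) = 0.9557

Distribution P has higher entropy.

Intuition: The distribution closer to uniform (more spread out) has higher entropy.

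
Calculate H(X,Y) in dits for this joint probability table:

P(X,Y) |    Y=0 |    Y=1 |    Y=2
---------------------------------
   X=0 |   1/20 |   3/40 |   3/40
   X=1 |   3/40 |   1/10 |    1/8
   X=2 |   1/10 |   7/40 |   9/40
0.9093 dits

Joint entropy is H(X,Y) = -Σ_{x,y} p(x,y) log p(x,y).

Summing over all non-zero entries:
H(X,Y) = -[1/20·log_10(1/20) + 3/40·log_10(3/40) + 3/40·log_10(3/40) + 3/40·log_10(3/40) + 1/10·log_10(1/10) + 1/8·log_10(1/8) + 1/10·log_10(1/10) + 7/40·log_10(7/40) + 9/40·log_10(9/40)]
H(X,Y) = 0.9093 dits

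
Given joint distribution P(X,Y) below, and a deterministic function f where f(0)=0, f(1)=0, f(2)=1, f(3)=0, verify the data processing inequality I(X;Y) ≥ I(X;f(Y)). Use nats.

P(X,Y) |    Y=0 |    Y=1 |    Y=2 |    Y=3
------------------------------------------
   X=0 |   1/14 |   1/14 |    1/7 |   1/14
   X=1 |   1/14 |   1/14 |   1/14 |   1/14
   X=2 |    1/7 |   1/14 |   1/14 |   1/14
I(X;Y) = 0.0284, I(X;f(Y)) = 0.0185, inequality holds: 0.0284 ≥ 0.0185

Data Processing Inequality: For any Markov chain X → Y → Z, we have I(X;Y) ≥ I(X;Z).

Here Z = f(Y) is a deterministic function of Y, forming X → Y → Z.

Original I(X;Y) = 0.0284 nats

After applying f:
P(X,Z) where Z=f(Y):
- P(X,Z=0) = P(X,Y=0) + P(X,Y=1) + P(X,Y=3)
- P(X,Z=1) = P(X,Y=2)

I(X;Z) = I(X;f(Y)) = 0.0185 nats

Verification: 0.0284 ≥ 0.0185 ✓

Information cannot be created by processing; the function f can only lose information about X.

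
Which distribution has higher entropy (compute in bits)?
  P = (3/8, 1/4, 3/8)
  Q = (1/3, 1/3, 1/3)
Q

Computing entropies in bits:
H(P) = 1.5613
H(Q) = 1.5850

Distribution Q has higher entropy.

Intuition: The distribution closer to uniform (more spread out) has higher entropy.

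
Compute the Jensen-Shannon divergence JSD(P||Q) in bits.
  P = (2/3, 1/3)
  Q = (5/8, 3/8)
0.0014 bits

Jensen-Shannon divergence is:
JSD(P||Q) = 0.5 × D_KL(P||M) + 0.5 × D_KL(Q||M)
where M = 0.5 × (P + Q) is the mixture distribution.

M = 0.5 × (2/3, 1/3) + 0.5 × (5/8, 3/8) = (0.645833, 0.354167)

D_KL(P||M) = 0.0014 bits
D_KL(Q||M) = 0.0014 bits

JSD(P||Q) = 0.5 × 0.0014 + 0.5 × 0.0014 = 0.0014 bits

Unlike KL divergence, JSD is symmetric and bounded: 0 ≤ JSD ≤ log(2).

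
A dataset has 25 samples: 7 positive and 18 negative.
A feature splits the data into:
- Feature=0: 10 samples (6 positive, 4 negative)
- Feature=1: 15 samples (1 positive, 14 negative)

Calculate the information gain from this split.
0.2551 bits

Information Gain = H(Y) - H(Y|Feature)

Before split:
P(positive) = 7/25 = 0.2800
H(Y) = 0.8555 bits

After split:
Feature=0: H = 0.9710 bits (weight = 10/25)
Feature=1: H = 0.3534 bits (weight = 15/25)
H(Y|Feature) = (10/25)×0.9710 + (15/25)×0.3534 = 0.6004 bits

Information Gain = 0.8555 - 0.6004 = 0.2551 bits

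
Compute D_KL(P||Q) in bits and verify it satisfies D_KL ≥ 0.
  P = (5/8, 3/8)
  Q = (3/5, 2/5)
0.0019 bits

KL divergence satisfies the Gibbs inequality: D_KL(P||Q) ≥ 0 for all distributions P, Q.

D_KL(P||Q) = Σ p(x) log(p(x)/q(x))
Term by term:
  x=0: 5/8 × log_2[(5/8)/(3/5)] = 0.0368
  x=1: 3/8 × log_2[(3/8)/(2/5)] = -0.0349
D_KL(P||Q) = 0.0019 bits

D_KL(P||Q) = 0.0019 ≥ 0 ✓

This non-negativity is a fundamental property: relative entropy cannot be negative because it measures how different Q is from P.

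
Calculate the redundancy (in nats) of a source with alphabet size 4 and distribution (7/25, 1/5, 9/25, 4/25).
0.0470 nats

Redundancy measures how far a source is from maximum entropy:
R = H_max - H(X)

Maximum entropy for 4 symbols: H_max = log_e(4) = 1.3863 nats
Actual entropy: H(X) = 1.3393 nats
Redundancy: R = 1.3863 - 1.3393 = 0.0470 nats

This redundancy represents potential for compression: the source could be compressed by 0.0470 nats per symbol.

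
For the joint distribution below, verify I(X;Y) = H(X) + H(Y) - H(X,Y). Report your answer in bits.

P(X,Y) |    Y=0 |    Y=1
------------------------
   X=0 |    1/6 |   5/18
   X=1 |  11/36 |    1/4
I(X;Y) = 0.0220 bits

Mutual information has multiple equivalent forms:
- I(X;Y) = H(X) - H(X|Y)
- I(X;Y) = H(Y) - H(Y|X)
- I(X;Y) = H(X) + H(Y) - H(X,Y)

Computing all quantities:
H(X) = 0.9911, H(Y) = 0.9978, H(X,Y) = 1.9668
H(X|Y) = 0.9690, H(Y|X) = 0.9757

Verification:
H(X) - H(X|Y) = 0.9911 - 0.9690 = 0.0220
H(Y) - H(Y|X) = 0.9978 - 0.9757 = 0.0220
H(X) + H(Y) - H(X,Y) = 0.9911 + 0.9978 - 1.9668 = 0.0220

All forms give I(X;Y) = 0.0220 bits. ✓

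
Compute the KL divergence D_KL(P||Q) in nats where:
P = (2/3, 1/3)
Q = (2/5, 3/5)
0.1446 nats

KL divergence: D_KL(P||Q) = Σ p(x) log(p(x)/q(x))

Computing term by term:
  x=0: 2/3 × log_e[(2/3)/(2/5)] = 2/3 × 0.5108 = 0.3406
  x=1: 1/3 × log_e[(1/3)/(3/5)] = 1/3 × -0.5878 = -0.1959

D_KL(P||Q) = 0.1446 nats

Note: KL divergence is always non-negative and equals 0 iff P = Q.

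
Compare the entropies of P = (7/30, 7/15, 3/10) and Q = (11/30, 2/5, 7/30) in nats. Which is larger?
Q

Computing entropies in nats:
H(P) = 1.0564
H(Q) = 1.0740

Distribution Q has higher entropy.

Intuition: The distribution closer to uniform (more spread out) has higher entropy.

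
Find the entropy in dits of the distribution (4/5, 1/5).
0.2173 dits

Shannon entropy is H(X) = -Σ p(x) log p(x).

For P = (4/5, 1/5):
H = -4/5 × log_10(4/5) -1/5 × log_10(1/5)
H = 0.2173 dits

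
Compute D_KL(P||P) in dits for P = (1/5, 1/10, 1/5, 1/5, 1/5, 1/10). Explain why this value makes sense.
0.0000 dits

KL divergence satisfies the Gibbs inequality: D_KL(P||Q) ≥ 0 for all distributions P, Q.

D_KL(P||Q) = Σ p(x) log(p(x)/q(x))
Each term is p(x) × log_10(p(x)/p(x)) = p(x) × log_10(1) = 0, so the sum is 0.
D_KL(P||Q) = 0.0000 dits

When P = Q, the KL divergence is exactly 0, as there is no 'divergence' between identical distributions.

This non-negativity is a fundamental property: relative entropy cannot be negative because it measures how different Q is from P.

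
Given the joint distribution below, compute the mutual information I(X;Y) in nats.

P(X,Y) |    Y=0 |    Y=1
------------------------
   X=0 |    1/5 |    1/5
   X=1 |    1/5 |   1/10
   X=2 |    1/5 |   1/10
0.0138 nats

Mutual information: I(X;Y) = H(X) + H(Y) - H(X,Y)

Marginals:
P(X) = (2/5, 3/10, 3/10), H(X) = 1.0889 nats
P(Y) = (3/5, 2/5), H(Y) = 0.6730 nats

Joint entropy: H(X,Y) = 1.7481 nats

I(X;Y) = 1.0889 + 0.6730 - 1.7481 = 0.0138 nats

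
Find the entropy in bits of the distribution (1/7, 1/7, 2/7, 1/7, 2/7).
2.2359 bits

Shannon entropy is H(X) = -Σ p(x) log p(x).

For P = (1/7, 1/7, 2/7, 1/7, 2/7):
H = -1/7 × log_2(1/7) -1/7 × log_2(1/7) -2/7 × log_2(2/7) -1/7 × log_2(1/7) -2/7 × log_2(2/7)
H = 2.2359 bits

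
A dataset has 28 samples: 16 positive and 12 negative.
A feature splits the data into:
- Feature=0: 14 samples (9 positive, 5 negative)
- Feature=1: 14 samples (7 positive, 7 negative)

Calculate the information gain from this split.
0.0151 bits

Information Gain = H(Y) - H(Y|Feature)

Before split:
P(positive) = 16/28 = 0.5714
H(Y) = 0.9852 bits

After split:
Feature=0: H = 0.9403 bits (weight = 14/28)
Feature=1: H = 1.0000 bits (weight = 14/28)
H(Y|Feature) = (14/28)×0.9403 + (14/28)×1.0000 = 0.9701 bits

Information Gain = 0.9852 - 0.9701 = 0.0151 bits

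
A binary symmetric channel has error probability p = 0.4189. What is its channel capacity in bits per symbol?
0.0191 bits

For a binary symmetric channel (BSC) with error probability p:
Capacity C = 1 - H(p) bits per symbol

where H(p) = -p log₂(p) - (1-p) log₂(1-p) is the binary entropy function.

H(0.4189) = 0.9809 bits
C = 1 - 0.9809 = 0.0191 bits per symbol

This means we can reliably transmit up to 0.0191 bits of information per channel use.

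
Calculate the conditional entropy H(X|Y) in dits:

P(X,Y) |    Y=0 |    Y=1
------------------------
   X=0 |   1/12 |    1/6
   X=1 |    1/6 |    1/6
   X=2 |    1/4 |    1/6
0.4582 dits

Using the chain rule: H(X|Y) = H(X,Y) - H(Y)

First, compute H(X,Y) = 0.7592 dits

Marginal P(Y) = (1/2, 1/2)
H(Y) = 0.3010 dits

H(X|Y) = H(X,Y) - H(Y) = 0.7592 - 0.3010 = 0.4582 dits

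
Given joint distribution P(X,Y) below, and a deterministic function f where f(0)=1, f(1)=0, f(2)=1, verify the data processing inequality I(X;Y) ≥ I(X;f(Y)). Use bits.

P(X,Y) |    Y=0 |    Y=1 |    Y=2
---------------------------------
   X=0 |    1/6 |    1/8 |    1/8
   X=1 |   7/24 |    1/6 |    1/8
I(X;Y) = 0.0091, I(X;f(Y)) = 0.0002, inequality holds: 0.0091 ≥ 0.0002

Data Processing Inequality: For any Markov chain X → Y → Z, we have I(X;Y) ≥ I(X;Z).

Here Z = f(Y) is a deterministic function of Y, forming X → Y → Z.

Original I(X;Y) = 0.0091 bits

After applying f:
P(X,Z) where Z=f(Y):
- P(X,Z=0) = P(X,Y=1)
- P(X,Z=1) = P(X,Y=0) + P(X,Y=2)

I(X;Z) = I(X;f(Y)) = 0.0002 bits

Verification: 0.0091 ≥ 0.0002 ✓

Information cannot be created by processing; the function f can only lose information about X.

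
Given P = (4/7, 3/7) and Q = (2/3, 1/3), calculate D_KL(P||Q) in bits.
0.0283 bits

KL divergence: D_KL(P||Q) = Σ p(x) log(p(x)/q(x))

Computing term by term:
  x=0: 4/7 × log_2[(4/7)/(2/3)] = 4/7 × -0.2224 = -0.1271
  x=1: 3/7 × log_2[(3/7)/(1/3)] = 3/7 × 0.3626 = 0.1554

D_KL(P||Q) = 0.0283 bits

Note: KL divergence is always non-negative and equals 0 iff P = Q.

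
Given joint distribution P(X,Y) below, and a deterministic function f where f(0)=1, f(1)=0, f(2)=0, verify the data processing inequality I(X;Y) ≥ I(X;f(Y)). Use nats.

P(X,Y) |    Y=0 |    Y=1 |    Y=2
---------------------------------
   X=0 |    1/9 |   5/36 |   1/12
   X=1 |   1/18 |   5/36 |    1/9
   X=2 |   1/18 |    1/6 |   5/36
I(X;Y) = 0.0195, I(X;f(Y)) = 0.0176, inequality holds: 0.0195 ≥ 0.0176

Data Processing Inequality: For any Markov chain X → Y → Z, we have I(X;Y) ≥ I(X;Z).

Here Z = f(Y) is a deterministic function of Y, forming X → Y → Z.

Original I(X;Y) = 0.0195 nats

After applying f:
P(X,Z) where Z=f(Y):
- P(X,Z=0) = P(X,Y=1) + P(X,Y=2)
- P(X,Z=1) = P(X,Y=0)

I(X;Z) = I(X;f(Y)) = 0.0176 nats

Verification: 0.0195 ≥ 0.0176 ✓

Information cannot be created by processing; the function f can only lose information about X.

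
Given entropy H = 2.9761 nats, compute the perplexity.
19.6112

Perplexity is e^H (or exp(H) for natural log).

H = 2.9761 nats
Perplexity = e^2.9761 = 19.6112

Interpretation: The model's uncertainty is equivalent to choosing uniformly among 19.6 options.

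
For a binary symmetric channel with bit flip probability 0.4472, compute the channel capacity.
0.0081 bits

For a binary symmetric channel (BSC) with error probability p:
Capacity C = 1 - H(p) bits per symbol

where H(p) = -p log₂(p) - (1-p) log₂(1-p) is the binary entropy function.

H(0.4472) = 0.9919 bits
C = 1 - 0.9919 = 0.0081 bits per symbol

This means we can reliably transmit up to 0.0081 bits of information per channel use.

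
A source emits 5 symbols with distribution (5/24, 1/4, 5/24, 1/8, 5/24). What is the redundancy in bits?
0.0325 bits

Redundancy measures how far a source is from maximum entropy:
R = H_max - H(X)

Maximum entropy for 5 symbols: H_max = log_2(5) = 2.3219 bits
Actual entropy: H(X) = 2.2894 bits
Redundancy: R = 2.3219 - 2.2894 = 0.0325 bits

This redundancy represents potential for compression: the source could be compressed by 0.0325 bits per symbol.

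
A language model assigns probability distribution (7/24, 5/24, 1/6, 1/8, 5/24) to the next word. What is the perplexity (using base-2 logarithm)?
4.8140

Perplexity is 2^H (or exp(H) for natural log).

First, H = -Σ p log p = 2.2672 bits
Perplexity = 2^2.2672 = 4.8140

Interpretation: The model's uncertainty is equivalent to choosing uniformly among 4.8 options.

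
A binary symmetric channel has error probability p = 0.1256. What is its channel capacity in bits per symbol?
0.4548 bits

For a binary symmetric channel (BSC) with error probability p:
Capacity C = 1 - H(p) bits per symbol

where H(p) = -p log₂(p) - (1-p) log₂(1-p) is the binary entropy function.

H(0.1256) = 0.5452 bits
C = 1 - 0.5452 = 0.4548 bits per symbol

This means we can reliably transmit up to 0.4548 bits of information per channel use.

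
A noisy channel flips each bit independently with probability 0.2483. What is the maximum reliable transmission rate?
0.1914 bits

For a binary symmetric channel (BSC) with error probability p:
Capacity C = 1 - H(p) bits per symbol

where H(p) = -p log₂(p) - (1-p) log₂(1-p) is the binary entropy function.

H(0.2483) = 0.8086 bits
C = 1 - 0.8086 = 0.1914 bits per symbol

This means we can reliably transmit up to 0.1914 bits of information per channel use.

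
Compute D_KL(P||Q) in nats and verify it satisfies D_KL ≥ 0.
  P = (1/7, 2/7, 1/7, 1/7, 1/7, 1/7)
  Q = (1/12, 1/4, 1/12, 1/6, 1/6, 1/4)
0.0682 nats

KL divergence satisfies the Gibbs inequality: D_KL(P||Q) ≥ 0 for all distributions P, Q.

D_KL(P||Q) = Σ p(x) log(p(x)/q(x))
Term by term:
  x=0: 1/7 × log_e[(1/7)/(1/12)] = 0.0770
  x=1: 2/7 × log_e[(2/7)/(1/4)] = 0.0382
  x=2: 1/7 × log_e[(1/7)/(1/12)] = 0.0770
  x=3: 1/7 × log_e[(1/7)/(1/6)] = -0.0220
  x=4: 1/7 × log_e[(1/7)/(1/6)] = -0.0220
  x=5: 1/7 × log_e[(1/7)/(1/4)] = -0.0799
D_KL(P||Q) = 0.0682 nats

D_KL(P||Q) = 0.0682 ≥ 0 ✓

This non-negativity is a fundamental property: relative entropy cannot be negative because it measures how different Q is from P.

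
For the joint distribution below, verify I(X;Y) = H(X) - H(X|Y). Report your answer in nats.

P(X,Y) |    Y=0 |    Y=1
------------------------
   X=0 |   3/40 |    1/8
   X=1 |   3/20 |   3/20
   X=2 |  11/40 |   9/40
I(X;Y) = 0.0088 nats

Mutual information has multiple equivalent forms:
- I(X;Y) = H(X) - H(X|Y)
- I(X;Y) = H(Y) - H(Y|X)
- I(X;Y) = H(X) + H(Y) - H(X,Y)

Computing all quantities:
H(X) = 1.0297, H(Y) = 0.6931, H(X,Y) = 1.7140
H(X|Y) = 1.0208, H(Y|X) = 0.6843

Verification:
H(X) - H(X|Y) = 1.0297 - 1.0208 = 0.0088
H(Y) - H(Y|X) = 0.6931 - 0.6843 = 0.0088
H(X) + H(Y) - H(X,Y) = 1.0297 + 0.6931 - 1.7140 = 0.0088

All forms give I(X;Y) = 0.0088 nats. ✓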